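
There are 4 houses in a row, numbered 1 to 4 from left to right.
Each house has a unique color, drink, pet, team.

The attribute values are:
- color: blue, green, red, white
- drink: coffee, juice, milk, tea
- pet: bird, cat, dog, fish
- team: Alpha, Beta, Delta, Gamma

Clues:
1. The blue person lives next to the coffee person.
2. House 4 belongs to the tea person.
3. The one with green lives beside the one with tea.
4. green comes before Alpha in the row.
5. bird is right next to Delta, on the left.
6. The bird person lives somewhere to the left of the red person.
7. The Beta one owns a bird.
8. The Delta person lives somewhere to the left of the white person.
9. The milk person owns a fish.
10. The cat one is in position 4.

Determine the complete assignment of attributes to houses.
Solution:

House | Color | Drink | Pet | Team
----------------------------------
  1   | blue | juice | bird | Beta
  2   | red | coffee | dog | Delta
  3   | green | milk | fish | Gamma
  4   | white | tea | cat | Alpha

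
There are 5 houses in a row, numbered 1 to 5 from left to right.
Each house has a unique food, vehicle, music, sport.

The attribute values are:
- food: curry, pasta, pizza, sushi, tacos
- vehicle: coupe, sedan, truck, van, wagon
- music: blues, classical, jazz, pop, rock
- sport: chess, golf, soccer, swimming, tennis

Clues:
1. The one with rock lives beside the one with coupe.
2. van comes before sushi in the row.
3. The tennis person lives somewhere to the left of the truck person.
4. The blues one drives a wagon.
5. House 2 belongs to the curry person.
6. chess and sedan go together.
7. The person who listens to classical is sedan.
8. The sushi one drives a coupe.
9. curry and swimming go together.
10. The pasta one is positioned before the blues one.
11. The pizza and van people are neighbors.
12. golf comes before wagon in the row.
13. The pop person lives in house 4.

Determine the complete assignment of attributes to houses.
Solution:

House | Food | Vehicle | Music | Sport
--------------------------------------
  1   | pizza | sedan | classical | chess
  2   | curry | van | rock | swimming
  3   | sushi | coupe | jazz | tennis
  4   | pasta | truck | pop | golf
  5   | tacos | wagon | blues | soccer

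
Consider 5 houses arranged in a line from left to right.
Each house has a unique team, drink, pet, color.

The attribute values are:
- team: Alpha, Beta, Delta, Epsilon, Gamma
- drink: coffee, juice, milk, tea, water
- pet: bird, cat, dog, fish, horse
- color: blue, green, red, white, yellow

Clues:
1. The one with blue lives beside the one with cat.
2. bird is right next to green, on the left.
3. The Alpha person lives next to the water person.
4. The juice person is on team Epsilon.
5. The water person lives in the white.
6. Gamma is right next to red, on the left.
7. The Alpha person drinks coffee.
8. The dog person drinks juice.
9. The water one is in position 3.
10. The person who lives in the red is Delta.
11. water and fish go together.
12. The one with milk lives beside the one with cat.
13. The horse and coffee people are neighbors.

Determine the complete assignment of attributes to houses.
Solution:

House | Team | Drink | Pet | Color
----------------------------------
  1   | Beta | milk | horse | blue
  2   | Alpha | coffee | cat | yellow
  3   | Gamma | water | fish | white
  4   | Delta | tea | bird | red
  5   | Epsilon | juice | dog | green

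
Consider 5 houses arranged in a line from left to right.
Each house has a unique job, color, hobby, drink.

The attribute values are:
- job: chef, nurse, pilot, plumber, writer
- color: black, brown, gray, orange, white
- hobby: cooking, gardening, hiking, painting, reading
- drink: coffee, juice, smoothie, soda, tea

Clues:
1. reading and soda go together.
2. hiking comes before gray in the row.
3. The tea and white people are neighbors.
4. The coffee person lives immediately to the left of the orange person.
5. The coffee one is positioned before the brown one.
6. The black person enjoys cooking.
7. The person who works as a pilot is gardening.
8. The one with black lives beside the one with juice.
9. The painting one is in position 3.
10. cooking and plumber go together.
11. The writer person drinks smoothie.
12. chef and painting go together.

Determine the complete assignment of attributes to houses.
Solution:

House | Job | Color | Hobby | Drink
-----------------------------------
  1   | plumber | black | cooking | coffee
  2   | pilot | orange | gardening | juice
  3   | chef | brown | painting | tea
  4   | writer | white | hiking | smoothie
  5   | nurse | gray | reading | soda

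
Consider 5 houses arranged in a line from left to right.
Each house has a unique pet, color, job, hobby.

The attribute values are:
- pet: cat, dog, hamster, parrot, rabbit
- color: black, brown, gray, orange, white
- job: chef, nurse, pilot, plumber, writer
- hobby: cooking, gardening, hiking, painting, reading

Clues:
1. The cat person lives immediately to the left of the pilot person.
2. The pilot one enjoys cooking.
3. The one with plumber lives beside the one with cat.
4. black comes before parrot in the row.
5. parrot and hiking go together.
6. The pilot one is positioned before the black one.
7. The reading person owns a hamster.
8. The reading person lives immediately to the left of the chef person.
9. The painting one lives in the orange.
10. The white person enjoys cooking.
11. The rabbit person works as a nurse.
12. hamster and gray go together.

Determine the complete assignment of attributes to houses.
Solution:

House | Pet | Color | Job | Hobby
---------------------------------
  1   | hamster | gray | plumber | reading
  2   | cat | orange | chef | painting
  3   | dog | white | pilot | cooking
  4   | rabbit | black | nurse | gardening
  5   | parrot | brown | writer | hiking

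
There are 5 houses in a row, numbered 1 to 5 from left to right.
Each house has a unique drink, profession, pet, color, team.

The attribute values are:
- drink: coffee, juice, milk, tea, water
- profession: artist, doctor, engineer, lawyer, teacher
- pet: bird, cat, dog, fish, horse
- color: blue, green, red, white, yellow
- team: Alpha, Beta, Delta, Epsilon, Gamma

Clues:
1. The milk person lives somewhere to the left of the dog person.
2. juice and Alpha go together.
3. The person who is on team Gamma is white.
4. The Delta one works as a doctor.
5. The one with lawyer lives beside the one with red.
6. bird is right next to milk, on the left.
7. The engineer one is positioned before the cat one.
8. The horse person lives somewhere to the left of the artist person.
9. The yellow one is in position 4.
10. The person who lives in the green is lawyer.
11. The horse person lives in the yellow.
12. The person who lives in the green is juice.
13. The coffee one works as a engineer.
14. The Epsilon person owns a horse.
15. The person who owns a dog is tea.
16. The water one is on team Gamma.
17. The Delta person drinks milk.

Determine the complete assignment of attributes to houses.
Solution:

House | Drink | Profession | Pet | Color | Team
-----------------------------------------------
  1   | juice | lawyer | bird | green | Alpha
  2   | milk | doctor | fish | red | Delta
  3   | tea | teacher | dog | blue | Beta
  4   | coffee | engineer | horse | yellow | Epsilon
  5   | water | artist | cat | white | Gamma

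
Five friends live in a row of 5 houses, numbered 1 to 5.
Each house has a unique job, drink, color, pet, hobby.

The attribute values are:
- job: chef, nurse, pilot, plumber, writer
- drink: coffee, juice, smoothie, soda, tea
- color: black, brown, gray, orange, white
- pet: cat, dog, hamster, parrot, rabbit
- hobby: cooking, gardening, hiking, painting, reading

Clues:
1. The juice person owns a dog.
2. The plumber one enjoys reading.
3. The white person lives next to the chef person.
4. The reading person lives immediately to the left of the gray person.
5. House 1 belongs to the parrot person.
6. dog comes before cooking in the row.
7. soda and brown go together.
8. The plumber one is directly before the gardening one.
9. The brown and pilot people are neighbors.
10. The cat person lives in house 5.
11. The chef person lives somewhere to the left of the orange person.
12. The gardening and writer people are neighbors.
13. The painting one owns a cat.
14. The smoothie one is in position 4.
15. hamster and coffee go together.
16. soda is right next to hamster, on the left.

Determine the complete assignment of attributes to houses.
Solution:

House | Job | Drink | Color | Pet | Hobby
-----------------------------------------
  1   | plumber | soda | brown | parrot | reading
  2   | pilot | coffee | gray | hamster | gardening
  3   | writer | juice | white | dog | hiking
  4   | chef | smoothie | black | rabbit | cooking
  5   | nurse | tea | orange | cat | painting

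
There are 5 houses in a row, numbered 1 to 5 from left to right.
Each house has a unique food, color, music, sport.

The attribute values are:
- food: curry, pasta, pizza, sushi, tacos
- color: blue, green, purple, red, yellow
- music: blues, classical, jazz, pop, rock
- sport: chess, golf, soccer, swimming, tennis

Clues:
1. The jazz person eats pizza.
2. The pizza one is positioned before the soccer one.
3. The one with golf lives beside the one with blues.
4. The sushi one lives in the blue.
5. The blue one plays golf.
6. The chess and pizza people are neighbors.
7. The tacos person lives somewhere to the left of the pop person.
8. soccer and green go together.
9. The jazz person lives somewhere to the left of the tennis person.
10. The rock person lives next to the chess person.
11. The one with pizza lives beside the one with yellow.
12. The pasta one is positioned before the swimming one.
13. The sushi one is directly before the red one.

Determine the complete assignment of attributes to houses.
Solution:

House | Food | Color | Music | Sport
------------------------------------
  1   | sushi | blue | rock | golf
  2   | pasta | red | blues | chess
  3   | pizza | purple | jazz | swimming
  4   | tacos | yellow | classical | tennis
  5   | curry | green | pop | soccer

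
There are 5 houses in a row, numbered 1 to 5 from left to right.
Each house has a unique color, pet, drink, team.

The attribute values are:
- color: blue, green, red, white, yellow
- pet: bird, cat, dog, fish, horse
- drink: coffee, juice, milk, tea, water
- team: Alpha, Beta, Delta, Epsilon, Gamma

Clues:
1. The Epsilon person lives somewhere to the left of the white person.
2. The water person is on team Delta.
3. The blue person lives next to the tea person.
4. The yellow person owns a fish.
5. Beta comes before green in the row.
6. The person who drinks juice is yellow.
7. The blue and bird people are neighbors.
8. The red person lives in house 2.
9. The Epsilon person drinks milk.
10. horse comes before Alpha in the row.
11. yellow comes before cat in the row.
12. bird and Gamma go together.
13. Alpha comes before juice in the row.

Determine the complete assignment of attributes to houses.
Solution:

House | Color | Pet | Drink | Team
----------------------------------
  1   | blue | horse | milk | Epsilon
  2   | red | bird | tea | Gamma
  3   | white | dog | coffee | Alpha
  4   | yellow | fish | juice | Beta
  5   | green | cat | water | Delta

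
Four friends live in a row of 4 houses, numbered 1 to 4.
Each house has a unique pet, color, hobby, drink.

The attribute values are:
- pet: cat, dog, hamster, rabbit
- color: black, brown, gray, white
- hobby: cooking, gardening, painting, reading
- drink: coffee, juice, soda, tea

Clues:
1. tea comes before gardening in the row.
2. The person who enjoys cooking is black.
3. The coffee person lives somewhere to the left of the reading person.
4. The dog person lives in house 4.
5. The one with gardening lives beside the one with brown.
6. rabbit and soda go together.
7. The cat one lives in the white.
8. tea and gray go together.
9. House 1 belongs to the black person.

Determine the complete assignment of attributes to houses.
Solution:

House | Pet | Color | Hobby | Drink
-----------------------------------
  1   | rabbit | black | cooking | soda
  2   | hamster | gray | painting | tea
  3   | cat | white | gardening | coffee
  4   | dog | brown | reading | juice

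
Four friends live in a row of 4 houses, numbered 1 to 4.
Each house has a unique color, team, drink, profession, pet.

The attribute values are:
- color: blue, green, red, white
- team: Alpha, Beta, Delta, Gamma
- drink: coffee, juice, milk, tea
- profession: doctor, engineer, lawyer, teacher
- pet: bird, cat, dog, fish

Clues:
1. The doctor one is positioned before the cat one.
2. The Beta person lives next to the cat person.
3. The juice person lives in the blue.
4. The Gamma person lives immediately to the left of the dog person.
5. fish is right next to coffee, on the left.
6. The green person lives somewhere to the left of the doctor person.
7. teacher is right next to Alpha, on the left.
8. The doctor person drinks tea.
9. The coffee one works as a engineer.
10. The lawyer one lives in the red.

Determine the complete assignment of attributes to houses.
Solution:

House | Color | Team | Drink | Profession | Pet
-----------------------------------------------
  1   | blue | Gamma | juice | teacher | fish
  2   | green | Alpha | coffee | engineer | dog
  3   | white | Beta | tea | doctor | bird
  4   | red | Delta | milk | lawyer | cat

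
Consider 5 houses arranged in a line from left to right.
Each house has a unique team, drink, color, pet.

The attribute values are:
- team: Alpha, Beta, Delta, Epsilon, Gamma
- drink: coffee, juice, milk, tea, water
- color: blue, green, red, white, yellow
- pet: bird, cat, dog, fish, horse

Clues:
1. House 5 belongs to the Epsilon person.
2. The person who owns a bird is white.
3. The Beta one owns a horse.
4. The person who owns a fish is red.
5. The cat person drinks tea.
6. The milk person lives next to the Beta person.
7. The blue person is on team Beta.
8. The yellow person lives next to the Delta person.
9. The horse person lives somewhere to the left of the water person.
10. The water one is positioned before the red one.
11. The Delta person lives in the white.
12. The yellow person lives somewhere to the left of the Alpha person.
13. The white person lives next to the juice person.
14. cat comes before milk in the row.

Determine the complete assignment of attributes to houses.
Solution:

House | Team | Drink | Color | Pet
----------------------------------
  1   | Gamma | tea | yellow | cat
  2   | Delta | milk | white | bird
  3   | Beta | juice | blue | horse
  4   | Alpha | water | green | dog
  5   | Epsilon | coffee | red | fish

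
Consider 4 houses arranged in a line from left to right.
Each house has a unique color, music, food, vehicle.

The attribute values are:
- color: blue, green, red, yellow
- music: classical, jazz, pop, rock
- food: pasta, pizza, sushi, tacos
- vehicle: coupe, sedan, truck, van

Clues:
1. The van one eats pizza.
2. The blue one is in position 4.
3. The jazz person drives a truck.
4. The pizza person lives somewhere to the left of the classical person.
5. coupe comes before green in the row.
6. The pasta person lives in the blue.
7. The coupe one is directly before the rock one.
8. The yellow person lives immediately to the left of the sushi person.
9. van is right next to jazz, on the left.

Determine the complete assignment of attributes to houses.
Solution:

House | Color | Music | Food | Vehicle
--------------------------------------
  1   | red | pop | tacos | coupe
  2   | yellow | rock | pizza | van
  3   | green | jazz | sushi | truck
  4   | blue | classical | pasta | sedan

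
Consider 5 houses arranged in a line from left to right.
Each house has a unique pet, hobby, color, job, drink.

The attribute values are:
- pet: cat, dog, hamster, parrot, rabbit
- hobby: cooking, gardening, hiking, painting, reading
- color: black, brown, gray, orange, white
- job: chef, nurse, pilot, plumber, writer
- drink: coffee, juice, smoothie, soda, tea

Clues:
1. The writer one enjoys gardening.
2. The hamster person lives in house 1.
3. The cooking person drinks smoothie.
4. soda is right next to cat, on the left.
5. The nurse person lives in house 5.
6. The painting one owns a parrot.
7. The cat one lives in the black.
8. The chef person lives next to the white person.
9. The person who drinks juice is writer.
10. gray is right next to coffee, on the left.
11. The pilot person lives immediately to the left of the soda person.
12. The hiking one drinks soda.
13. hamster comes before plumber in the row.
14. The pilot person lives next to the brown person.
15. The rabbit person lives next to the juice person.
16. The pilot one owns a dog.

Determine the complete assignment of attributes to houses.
Solution:

House | Pet | Hobby | Color | Job | Drink
-----------------------------------------
  1   | hamster | cooking | gray | chef | smoothie
  2   | dog | reading | white | pilot | coffee
  3   | rabbit | hiking | brown | plumber | soda
  4   | cat | gardening | black | writer | juice
  5   | parrot | painting | orange | nurse | tea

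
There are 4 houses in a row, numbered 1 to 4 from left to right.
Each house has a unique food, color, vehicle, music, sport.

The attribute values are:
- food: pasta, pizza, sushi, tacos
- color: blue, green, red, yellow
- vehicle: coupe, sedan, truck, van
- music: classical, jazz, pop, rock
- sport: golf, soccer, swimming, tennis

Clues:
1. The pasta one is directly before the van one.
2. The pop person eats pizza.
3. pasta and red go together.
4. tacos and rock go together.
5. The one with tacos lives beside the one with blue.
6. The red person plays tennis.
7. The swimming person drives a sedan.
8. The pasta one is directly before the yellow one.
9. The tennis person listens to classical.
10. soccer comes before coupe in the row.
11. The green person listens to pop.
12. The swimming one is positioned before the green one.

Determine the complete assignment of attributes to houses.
Solution:

House | Food | Color | Vehicle | Music | Sport
----------------------------------------------
  1   | pasta | red | truck | classical | tennis
  2   | tacos | yellow | van | rock | soccer
  3   | sushi | blue | sedan | jazz | swimming
  4   | pizza | green | coupe | pop | golf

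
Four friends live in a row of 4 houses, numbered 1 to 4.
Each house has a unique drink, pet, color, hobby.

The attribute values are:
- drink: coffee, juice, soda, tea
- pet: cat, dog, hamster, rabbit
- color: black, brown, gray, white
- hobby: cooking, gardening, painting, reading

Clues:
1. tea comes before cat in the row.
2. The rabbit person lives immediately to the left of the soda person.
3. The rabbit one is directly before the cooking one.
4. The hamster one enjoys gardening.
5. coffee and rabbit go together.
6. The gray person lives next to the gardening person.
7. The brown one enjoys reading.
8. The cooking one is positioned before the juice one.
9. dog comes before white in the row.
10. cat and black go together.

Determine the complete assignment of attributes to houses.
Solution:

House | Drink | Pet | Color | Hobby
-----------------------------------
  1   | coffee | rabbit | brown | reading
  2   | soda | dog | gray | cooking
  3   | tea | hamster | white | gardening
  4   | juice | cat | black | painting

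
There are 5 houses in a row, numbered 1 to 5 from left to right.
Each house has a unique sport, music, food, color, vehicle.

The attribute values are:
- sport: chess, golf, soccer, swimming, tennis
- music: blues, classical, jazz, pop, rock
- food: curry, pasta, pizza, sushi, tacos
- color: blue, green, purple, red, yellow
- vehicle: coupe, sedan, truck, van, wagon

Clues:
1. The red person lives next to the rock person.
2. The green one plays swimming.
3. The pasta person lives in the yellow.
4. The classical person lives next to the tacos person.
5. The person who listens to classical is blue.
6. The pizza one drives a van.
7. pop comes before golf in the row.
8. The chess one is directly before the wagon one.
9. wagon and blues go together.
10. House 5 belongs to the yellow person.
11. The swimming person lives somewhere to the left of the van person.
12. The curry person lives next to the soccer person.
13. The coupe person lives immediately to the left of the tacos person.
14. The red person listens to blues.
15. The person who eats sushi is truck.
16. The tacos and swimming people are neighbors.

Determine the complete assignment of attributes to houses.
Solution:

House | Sport | Music | Food | Color | Vehicle
----------------------------------------------
  1   | chess | classical | curry | blue | coupe
  2   | soccer | blues | tacos | red | wagon
  3   | swimming | rock | sushi | green | truck
  4   | tennis | pop | pizza | purple | van
  5   | golf | jazz | pasta | yellow | sedan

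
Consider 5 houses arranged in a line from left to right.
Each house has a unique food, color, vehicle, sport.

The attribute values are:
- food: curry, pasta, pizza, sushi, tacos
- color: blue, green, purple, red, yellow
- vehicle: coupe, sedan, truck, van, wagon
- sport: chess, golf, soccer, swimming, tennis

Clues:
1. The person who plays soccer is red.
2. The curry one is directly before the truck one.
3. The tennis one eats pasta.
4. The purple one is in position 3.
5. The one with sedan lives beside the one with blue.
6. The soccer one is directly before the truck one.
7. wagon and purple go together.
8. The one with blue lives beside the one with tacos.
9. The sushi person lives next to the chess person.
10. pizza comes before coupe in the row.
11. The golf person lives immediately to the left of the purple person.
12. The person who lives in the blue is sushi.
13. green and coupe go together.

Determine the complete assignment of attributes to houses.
Solution:

House | Food | Color | Vehicle | Sport
--------------------------------------
  1   | curry | red | sedan | soccer
  2   | sushi | blue | truck | golf
  3   | tacos | purple | wagon | chess
  4   | pizza | yellow | van | swimming
  5   | pasta | green | coupe | tennis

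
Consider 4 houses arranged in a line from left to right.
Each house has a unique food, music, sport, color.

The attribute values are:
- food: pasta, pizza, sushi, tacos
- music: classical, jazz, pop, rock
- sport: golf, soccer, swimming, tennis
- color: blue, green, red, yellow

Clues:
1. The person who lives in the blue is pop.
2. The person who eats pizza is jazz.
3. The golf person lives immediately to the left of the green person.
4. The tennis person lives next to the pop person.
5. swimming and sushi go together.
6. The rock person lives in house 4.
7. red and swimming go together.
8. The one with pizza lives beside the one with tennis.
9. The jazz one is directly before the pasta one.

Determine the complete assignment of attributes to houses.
Solution:

House | Food | Music | Sport | Color
------------------------------------
  1   | pizza | jazz | golf | yellow
  2   | pasta | classical | tennis | green
  3   | tacos | pop | soccer | blue
  4   | sushi | rock | swimming | red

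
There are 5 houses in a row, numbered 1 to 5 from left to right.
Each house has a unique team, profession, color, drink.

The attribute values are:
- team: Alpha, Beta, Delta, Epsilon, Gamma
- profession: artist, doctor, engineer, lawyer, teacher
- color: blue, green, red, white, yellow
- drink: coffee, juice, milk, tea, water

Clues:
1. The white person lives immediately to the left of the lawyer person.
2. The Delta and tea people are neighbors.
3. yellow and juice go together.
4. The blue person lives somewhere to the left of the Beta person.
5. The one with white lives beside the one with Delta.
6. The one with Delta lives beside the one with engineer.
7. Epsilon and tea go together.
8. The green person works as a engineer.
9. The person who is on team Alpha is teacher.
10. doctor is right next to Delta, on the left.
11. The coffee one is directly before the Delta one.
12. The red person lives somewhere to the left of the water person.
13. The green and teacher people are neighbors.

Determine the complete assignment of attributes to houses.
Solution:

House | Team | Profession | Color | Drink
-----------------------------------------
  1   | Gamma | doctor | white | coffee
  2   | Delta | lawyer | red | milk
  3   | Epsilon | engineer | green | tea
  4   | Alpha | teacher | blue | water
  5   | Beta | artist | yellow | juice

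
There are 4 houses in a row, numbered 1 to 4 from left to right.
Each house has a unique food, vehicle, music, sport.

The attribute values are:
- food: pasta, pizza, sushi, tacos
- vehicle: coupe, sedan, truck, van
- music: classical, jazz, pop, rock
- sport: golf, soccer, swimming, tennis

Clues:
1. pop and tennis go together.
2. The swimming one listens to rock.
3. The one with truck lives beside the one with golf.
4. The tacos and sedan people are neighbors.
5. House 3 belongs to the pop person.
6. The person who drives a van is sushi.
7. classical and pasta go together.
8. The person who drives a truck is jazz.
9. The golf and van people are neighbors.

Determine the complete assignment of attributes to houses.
Solution:

House | Food | Vehicle | Music | Sport
--------------------------------------
  1   | tacos | truck | jazz | soccer
  2   | pasta | sedan | classical | golf
  3   | sushi | van | pop | tennis
  4   | pizza | coupe | rock | swimming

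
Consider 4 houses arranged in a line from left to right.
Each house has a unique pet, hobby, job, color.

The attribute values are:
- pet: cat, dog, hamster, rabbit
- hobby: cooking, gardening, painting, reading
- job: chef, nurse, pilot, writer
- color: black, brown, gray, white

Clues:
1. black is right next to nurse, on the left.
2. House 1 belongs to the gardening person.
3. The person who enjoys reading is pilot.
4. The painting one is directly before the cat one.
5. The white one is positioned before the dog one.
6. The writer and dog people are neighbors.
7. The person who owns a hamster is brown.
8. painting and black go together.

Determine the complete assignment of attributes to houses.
Solution:

House | Pet | Hobby | Job | Color
---------------------------------
  1   | rabbit | gardening | writer | white
  2   | dog | painting | chef | black
  3   | cat | cooking | nurse | gray
  4   | hamster | reading | pilot | brown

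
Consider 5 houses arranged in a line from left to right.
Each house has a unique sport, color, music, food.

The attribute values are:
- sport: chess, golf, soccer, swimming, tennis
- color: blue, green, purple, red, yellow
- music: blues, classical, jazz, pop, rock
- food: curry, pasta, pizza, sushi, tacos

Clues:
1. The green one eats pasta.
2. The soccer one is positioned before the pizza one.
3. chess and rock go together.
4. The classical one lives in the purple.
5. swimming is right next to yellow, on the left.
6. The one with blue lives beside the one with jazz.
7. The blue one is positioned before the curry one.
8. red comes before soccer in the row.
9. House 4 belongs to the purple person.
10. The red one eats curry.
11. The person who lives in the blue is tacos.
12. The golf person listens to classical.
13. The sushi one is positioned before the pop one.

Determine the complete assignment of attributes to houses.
Solution:

House | Sport | Color | Music | Food
------------------------------------
  1   | chess | blue | rock | tacos
  2   | swimming | red | jazz | curry
  3   | soccer | yellow | blues | sushi
  4   | golf | purple | classical | pizza
  5   | tennis | green | pop | pasta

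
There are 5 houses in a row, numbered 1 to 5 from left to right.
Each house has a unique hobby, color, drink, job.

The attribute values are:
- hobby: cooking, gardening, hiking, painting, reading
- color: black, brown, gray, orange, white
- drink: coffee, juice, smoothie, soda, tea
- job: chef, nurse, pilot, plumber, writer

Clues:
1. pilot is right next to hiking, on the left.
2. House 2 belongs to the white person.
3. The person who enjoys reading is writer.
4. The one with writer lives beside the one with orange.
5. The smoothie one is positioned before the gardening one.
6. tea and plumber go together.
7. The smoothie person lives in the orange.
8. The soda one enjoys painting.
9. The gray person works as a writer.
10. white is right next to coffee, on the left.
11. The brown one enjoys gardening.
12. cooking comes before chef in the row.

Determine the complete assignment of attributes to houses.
Solution:

House | Hobby | Color | Drink | Job
-----------------------------------
  1   | painting | black | soda | pilot
  2   | hiking | white | tea | plumber
  3   | reading | gray | coffee | writer
  4   | cooking | orange | smoothie | nurse
  5   | gardening | brown | juice | chef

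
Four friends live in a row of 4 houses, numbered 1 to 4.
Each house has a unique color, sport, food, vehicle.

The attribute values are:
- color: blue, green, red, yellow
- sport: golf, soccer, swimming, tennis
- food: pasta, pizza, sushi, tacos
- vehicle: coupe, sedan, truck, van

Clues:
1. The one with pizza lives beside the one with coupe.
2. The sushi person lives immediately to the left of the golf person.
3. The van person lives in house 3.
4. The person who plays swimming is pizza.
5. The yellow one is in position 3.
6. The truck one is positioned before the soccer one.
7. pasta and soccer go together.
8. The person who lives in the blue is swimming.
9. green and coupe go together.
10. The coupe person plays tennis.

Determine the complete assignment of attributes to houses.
Solution:

House | Color | Sport | Food | Vehicle
--------------------------------------
  1   | blue | swimming | pizza | truck
  2   | green | tennis | sushi | coupe
  3   | yellow | golf | tacos | van
  4   | red | soccer | pasta | sedan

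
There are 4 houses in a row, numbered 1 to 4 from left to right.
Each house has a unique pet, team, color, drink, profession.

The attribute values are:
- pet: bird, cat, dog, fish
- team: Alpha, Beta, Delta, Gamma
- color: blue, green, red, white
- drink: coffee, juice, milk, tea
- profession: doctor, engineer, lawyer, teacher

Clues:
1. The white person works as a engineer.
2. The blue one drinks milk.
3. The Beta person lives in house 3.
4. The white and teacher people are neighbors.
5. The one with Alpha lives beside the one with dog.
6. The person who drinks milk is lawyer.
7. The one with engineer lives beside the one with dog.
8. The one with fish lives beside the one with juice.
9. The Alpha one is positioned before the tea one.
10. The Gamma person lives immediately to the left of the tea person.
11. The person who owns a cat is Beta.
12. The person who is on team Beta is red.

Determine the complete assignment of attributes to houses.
Solution:

House | Pet | Team | Color | Drink | Profession
-----------------------------------------------
  1   | fish | Alpha | white | coffee | engineer
  2   | dog | Gamma | green | juice | teacher
  3   | cat | Beta | red | tea | doctor
  4   | bird | Delta | blue | milk | lawyer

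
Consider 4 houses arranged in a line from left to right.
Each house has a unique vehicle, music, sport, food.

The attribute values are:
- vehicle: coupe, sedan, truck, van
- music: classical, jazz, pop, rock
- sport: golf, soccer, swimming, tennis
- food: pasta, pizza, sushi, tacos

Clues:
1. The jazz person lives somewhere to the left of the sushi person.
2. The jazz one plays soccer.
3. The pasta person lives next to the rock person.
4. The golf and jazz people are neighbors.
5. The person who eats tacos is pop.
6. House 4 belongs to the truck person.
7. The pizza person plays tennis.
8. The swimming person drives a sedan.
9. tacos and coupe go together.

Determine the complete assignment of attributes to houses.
Solution:

House | Vehicle | Music | Sport | Food
--------------------------------------
  1   | coupe | pop | golf | tacos
  2   | van | jazz | soccer | pasta
  3   | sedan | rock | swimming | sushi
  4   | truck | classical | tennis | pizza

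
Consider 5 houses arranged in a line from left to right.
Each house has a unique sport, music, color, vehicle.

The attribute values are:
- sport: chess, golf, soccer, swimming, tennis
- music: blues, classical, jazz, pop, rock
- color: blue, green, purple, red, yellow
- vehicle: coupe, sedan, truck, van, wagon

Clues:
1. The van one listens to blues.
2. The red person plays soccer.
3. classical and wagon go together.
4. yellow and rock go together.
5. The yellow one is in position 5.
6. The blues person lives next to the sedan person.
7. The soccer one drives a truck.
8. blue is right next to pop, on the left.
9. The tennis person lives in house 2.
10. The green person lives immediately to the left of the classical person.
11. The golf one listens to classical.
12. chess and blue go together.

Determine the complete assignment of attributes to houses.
Solution:

House | Sport | Music | Color | Vehicle
---------------------------------------
  1   | chess | blues | blue | van
  2   | tennis | pop | green | sedan
  3   | golf | classical | purple | wagon
  4   | soccer | jazz | red | truck
  5   | swimming | rock | yellow | coupe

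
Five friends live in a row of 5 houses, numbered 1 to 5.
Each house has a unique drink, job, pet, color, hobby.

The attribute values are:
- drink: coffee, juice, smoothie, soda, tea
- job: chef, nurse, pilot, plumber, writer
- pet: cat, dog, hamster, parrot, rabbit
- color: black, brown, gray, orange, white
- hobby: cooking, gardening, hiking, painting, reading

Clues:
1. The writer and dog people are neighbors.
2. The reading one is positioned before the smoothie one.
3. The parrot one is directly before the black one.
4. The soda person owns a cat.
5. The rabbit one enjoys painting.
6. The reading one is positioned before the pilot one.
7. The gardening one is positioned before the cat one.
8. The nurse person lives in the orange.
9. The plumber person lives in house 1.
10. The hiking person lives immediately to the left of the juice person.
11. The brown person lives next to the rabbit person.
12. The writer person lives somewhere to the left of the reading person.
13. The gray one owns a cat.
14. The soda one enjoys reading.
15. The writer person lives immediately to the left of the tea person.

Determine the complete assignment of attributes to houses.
Solution:

House | Drink | Job | Pet | Color | Hobby
-----------------------------------------
  1   | coffee | plumber | parrot | brown | hiking
  2   | juice | writer | rabbit | black | painting
  3   | tea | nurse | dog | orange | gardening
  4   | soda | chef | cat | gray | reading
  5   | smoothie | pilot | hamster | white | cooking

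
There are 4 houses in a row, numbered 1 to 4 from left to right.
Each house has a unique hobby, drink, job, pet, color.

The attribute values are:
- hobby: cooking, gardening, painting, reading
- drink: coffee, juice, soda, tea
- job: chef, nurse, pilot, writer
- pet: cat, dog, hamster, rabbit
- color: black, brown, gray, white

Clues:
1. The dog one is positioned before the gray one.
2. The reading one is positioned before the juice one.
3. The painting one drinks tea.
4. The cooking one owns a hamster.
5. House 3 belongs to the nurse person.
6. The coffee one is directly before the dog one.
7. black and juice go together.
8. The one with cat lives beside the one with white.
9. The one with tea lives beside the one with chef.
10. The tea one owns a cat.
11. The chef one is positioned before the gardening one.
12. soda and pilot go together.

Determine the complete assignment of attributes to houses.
Solution:

House | Hobby | Drink | Job | Pet | Color
-----------------------------------------
  1   | painting | tea | writer | cat | brown
  2   | reading | coffee | chef | rabbit | white
  3   | gardening | juice | nurse | dog | black
  4   | cooking | soda | pilot | hamster | gray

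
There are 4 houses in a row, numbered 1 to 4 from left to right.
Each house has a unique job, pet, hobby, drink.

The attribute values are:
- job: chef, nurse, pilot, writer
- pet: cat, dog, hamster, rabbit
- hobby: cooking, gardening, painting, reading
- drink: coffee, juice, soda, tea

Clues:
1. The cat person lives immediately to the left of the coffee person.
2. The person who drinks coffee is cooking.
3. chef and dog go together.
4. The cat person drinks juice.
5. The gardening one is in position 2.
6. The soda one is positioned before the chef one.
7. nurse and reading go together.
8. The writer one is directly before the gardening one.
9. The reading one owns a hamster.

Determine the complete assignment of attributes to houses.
Solution:

House | Job | Pet | Hobby | Drink
---------------------------------
  1   | writer | rabbit | painting | soda
  2   | pilot | cat | gardening | juice
  3   | chef | dog | cooking | coffee
  4   | nurse | hamster | reading | tea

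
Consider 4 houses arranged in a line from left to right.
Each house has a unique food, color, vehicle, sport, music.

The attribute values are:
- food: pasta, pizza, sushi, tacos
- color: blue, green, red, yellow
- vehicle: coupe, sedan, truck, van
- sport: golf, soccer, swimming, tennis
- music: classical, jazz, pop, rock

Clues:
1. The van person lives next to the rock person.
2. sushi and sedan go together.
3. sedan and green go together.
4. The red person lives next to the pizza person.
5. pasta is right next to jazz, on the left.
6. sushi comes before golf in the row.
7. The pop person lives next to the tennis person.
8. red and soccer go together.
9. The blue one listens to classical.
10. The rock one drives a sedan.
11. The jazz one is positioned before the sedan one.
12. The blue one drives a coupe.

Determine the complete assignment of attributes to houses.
Solution:

House | Food | Color | Vehicle | Sport | Music
----------------------------------------------
  1   | pasta | red | truck | soccer | pop
  2   | pizza | yellow | van | tennis | jazz
  3   | sushi | green | sedan | swimming | rock
  4   | tacos | blue | coupe | golf | classical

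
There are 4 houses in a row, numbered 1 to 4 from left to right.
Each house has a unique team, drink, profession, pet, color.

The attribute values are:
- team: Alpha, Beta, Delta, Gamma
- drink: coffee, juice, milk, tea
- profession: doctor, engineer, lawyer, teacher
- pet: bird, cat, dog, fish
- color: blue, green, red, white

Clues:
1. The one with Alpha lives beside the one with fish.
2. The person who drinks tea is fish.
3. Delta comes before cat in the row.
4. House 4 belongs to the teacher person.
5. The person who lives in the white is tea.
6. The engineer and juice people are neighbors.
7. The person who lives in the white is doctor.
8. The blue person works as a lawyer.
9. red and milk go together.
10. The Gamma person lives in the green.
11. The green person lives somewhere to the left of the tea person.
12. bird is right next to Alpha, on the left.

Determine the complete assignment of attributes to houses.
Solution:

House | Team | Drink | Profession | Pet | Color
-----------------------------------------------
  1   | Gamma | coffee | engineer | bird | green
  2   | Alpha | juice | lawyer | dog | blue
  3   | Delta | tea | doctor | fish | white
  4   | Beta | milk | teacher | cat | red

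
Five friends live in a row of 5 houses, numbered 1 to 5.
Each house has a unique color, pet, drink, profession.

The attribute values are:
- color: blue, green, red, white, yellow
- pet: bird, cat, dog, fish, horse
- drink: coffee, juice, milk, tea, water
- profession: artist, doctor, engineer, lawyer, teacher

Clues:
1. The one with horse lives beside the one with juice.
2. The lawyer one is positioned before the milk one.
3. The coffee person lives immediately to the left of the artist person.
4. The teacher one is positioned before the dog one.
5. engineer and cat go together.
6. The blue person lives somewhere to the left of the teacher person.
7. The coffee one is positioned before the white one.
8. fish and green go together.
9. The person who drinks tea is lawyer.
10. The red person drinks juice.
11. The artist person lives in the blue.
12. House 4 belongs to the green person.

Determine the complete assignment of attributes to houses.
Solution:

House | Color | Pet | Drink | Profession
----------------------------------------
  1   | yellow | cat | coffee | engineer
  2   | blue | horse | water | artist
  3   | red | bird | juice | teacher
  4   | green | fish | tea | lawyer
  5   | white | dog | milk | doctor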